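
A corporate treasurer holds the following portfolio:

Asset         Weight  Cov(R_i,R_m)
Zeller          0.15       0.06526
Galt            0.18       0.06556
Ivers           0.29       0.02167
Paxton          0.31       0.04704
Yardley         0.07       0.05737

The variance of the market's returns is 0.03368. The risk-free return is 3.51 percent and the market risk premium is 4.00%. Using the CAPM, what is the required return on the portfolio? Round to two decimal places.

β_Zeller = 0.06526 / 0.03368 = 1.9376
β_Galt = 0.06556 / 0.03368 = 1.9466
β_Ivers = 0.02167 / 0.03368 = 0.6434
β_Paxton = 0.04704 / 0.03368 = 1.3967
β_Yardley = 0.05737 / 0.03368 = 1.7034
β_P = Σ w_i β_i = 0.15×1.9376 + 0.18×1.9466 + 0.29×0.6434 + 0.31×1.3967 + 0.07×1.7034 = 1.3798
E(R_P) = R_f + β_P × MRP = 3.51% + 1.3798 × 4.00% = 9.03%

9.03%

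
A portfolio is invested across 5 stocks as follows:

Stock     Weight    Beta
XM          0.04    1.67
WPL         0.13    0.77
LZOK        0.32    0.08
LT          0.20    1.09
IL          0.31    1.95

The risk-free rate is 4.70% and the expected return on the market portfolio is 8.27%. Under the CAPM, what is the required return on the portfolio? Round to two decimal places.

8.32%

β_P = Σ w_i β_i = 0.04×1.67 + 0.13×0.77 + 0.32×0.08 + 0.20×1.09 + 0.31×1.95 = 1.0150
MRP = 8.27% − 4.70% = 3.57%
E(R_P) = R_f + β_P × MRP = 4.70% + 1.0150 × 3.57% = 8.32%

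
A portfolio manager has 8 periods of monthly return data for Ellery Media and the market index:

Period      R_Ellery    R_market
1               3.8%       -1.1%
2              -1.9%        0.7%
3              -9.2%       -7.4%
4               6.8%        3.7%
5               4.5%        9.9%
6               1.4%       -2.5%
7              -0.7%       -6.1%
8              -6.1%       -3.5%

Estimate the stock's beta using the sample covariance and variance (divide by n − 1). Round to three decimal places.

0.700

Mean R_i = (3.8 − 1.9 − 9.2 + 6.8 + 4.5 + 1.4 − 0.7 − 6.1) / 8 = -0.1750%
Mean R_m = (-1.1 + 0.7 − 7.4 + 3.7 + 9.9 − 2.5 − 6.1 − 3.5) / 8 = -0.7875%
Σ(R_i − R̄_i)(R_m − R̄_m) = 153.2975  ⇒  Cov = 153.2975 / 7 = 21.8996
Σ(R_m − R̄_m)² = 218.9088  ⇒  Var(R_m) = 218.9088 / 7 = 31.2727
β = Cov / Var(R_m) = 21.8996 / 31.2727 = 0.7003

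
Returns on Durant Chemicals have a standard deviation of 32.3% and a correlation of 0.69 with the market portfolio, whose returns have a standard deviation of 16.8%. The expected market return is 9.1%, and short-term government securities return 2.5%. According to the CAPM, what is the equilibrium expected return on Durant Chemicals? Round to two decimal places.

β = ρ × σ_i / σ_m = 0.69 × 32.3% / 16.8% = 1.3266
MRP = 9.1% − 2.5% = 6.60%
E(R) = 2.5% + 1.3266 × 6.6% = 11.26%

11.26%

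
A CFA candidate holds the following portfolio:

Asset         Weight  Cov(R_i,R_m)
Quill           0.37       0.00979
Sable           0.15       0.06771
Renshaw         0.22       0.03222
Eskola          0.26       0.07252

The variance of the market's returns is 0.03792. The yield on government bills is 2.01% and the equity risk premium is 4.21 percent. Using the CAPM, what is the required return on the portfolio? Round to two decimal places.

β_Quill = 0.00979 / 0.03792 = 0.2582
β_Sable = 0.06771 / 0.03792 = 1.7856
β_Renshaw = 0.03222 / 0.03792 = 0.8497
β_Eskola = 0.07252 / 0.03792 = 1.9124
β_P = Σ w_i β_i = 0.37×0.2582 + 0.15×1.7856 + 0.22×0.8497 + 0.26×1.9124 = 1.0475
E(R_P) = R_f + β_P × MRP = 2.01% + 1.0475 × 4.21% = 6.42%

6.42%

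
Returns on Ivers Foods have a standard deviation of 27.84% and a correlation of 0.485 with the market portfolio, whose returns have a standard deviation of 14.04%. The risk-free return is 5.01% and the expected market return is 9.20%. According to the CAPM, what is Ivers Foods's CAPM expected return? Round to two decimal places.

9.04%

β = ρ × σ_i / σ_m = 0.485 × 27.84% / 14.04% = 0.9617
MRP = 9.20% − 5.01% = 4.19%
E(R) = 5.01% + 0.9617 × 4.19% = 9.04%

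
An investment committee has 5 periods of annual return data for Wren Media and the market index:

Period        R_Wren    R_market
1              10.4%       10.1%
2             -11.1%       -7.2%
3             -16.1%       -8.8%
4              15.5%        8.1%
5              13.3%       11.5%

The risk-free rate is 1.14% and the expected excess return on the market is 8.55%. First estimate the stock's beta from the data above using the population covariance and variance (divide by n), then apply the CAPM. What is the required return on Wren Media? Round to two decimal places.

Mean R_i = (10.4 − 11.1 − 16.1 + 15.5 + 13.3) / 5 = 2.4000%
Mean R_m = (10.1 − 7.2 − 8.8 + 8.1 + 11.5) / 5 = 2.7400%
Σ(R_i − R̄_i)(R_m − R̄_m) = 572.2600  ⇒  Cov = 572.2600 / 5 = 114.4520
Σ(R_m − R̄_m)² = 391.6120  ⇒  Var(R_m) = 391.6120 / 5 = 78.3224
β = Cov / Var(R_m) = 114.4520 / 78.3224 = 1.4613
E(R) = R_f + β × MRP = 1.14% + 1.4613 × 8.55% = 13.63%

13.63%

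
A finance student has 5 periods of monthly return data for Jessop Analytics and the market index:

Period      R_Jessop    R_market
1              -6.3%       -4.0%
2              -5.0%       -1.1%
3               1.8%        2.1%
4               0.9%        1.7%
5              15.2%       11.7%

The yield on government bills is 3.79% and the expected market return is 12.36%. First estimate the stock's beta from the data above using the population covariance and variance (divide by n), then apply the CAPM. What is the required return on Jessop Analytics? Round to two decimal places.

16.06%

Mean R_i = (-6.3 − 5.0 + 1.8 + 0.9 + 15.2) / 5 = 1.3200%
Mean R_m = (-4.0 − 1.1 + 2.1 + 1.7 + 11.7) / 5 = 2.0800%
Σ(R_i − R̄_i)(R_m − R̄_m) = 200.1220  ⇒  Cov = 200.1220 / 5 = 40.0244
Σ(R_m − R̄_m)² = 139.7680  ⇒  Var(R_m) = 139.7680 / 5 = 27.9536
β = Cov / Var(R_m) = 40.0244 / 27.9536 = 1.4318
MRP = 12.36% − 3.79% = 8.57%
E(R) = R_f + β × MRP = 3.79% + 1.4318 × 8.57% = 16.06%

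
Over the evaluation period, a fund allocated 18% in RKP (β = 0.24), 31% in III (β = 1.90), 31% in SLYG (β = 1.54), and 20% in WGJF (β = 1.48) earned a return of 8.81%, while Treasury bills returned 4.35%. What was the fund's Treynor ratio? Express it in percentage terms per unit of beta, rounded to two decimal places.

β_P = 0.18×0.24 + 0.31×1.90 + 0.31×1.54 + 0.20×1.48 = 1.4056
Treynor = (R_P − R_f) / β_P = (8.81% − 4.35%) / 1.4056 = 4.46% / 1.4056 = 3.17%

3.17%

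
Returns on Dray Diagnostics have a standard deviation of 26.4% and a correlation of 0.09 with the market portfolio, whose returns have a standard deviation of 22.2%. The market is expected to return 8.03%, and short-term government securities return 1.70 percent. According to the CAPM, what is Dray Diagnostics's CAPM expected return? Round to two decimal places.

β = ρ × σ_i / σ_m = 0.09 × 26.4% / 22.2% = 0.1070
MRP = 8.03% − 1.70% = 6.33%
E(R) = 1.70% + 0.1070 × 6.33% = 2.38%

2.38%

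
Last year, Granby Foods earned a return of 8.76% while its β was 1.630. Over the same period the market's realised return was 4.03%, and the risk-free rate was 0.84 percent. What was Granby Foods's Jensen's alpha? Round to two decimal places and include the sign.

+2.72%

Market excess return = 4.03% − 0.84% = 3.19%
CAPM benchmark = R_f + β(R_m − R_f) = 0.84% + 1.630 × 3.19% = 6.03970%
α = actual − benchmark = 8.76% − 6.03970% = +2.72%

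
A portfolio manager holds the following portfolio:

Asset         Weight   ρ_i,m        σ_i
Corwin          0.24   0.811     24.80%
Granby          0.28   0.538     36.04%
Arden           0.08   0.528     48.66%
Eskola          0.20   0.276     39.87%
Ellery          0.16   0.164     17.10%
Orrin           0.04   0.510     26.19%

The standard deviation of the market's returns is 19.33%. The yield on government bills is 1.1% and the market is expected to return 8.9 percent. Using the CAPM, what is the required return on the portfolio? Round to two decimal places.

7.35%

β_Corwin = 0.811 × 24.80% / 19.33% = 1.0405
β_Granby = 0.538 × 36.04% / 19.33% = 1.0031
β_Arden = 0.528 × 48.66% / 19.33% = 1.3292
β_Eskola = 0.276 × 39.87% / 19.33% = 0.5693
β_Ellery = 0.164 × 17.10% / 19.33% = 0.1451
β_Orrin = 0.510 × 26.19% / 19.33% = 0.6910
β_P = Σ w_i β_i = 0.24×1.0405 + 0.28×1.0031 + 0.08×1.3292 + 0.20×0.5693 + 0.16×0.1451 + 0.04×0.6910 = 0.8016
MRP = 8.9% − 1.1% = 7.80%
E(R_P) = R_f + β_P × MRP = 1.1% + 0.8016 × 7.8% = 7.35%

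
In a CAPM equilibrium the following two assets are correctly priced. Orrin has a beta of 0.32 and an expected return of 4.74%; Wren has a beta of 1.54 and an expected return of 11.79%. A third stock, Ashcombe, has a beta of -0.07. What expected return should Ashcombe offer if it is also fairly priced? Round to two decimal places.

MRP (SML slope) = (11.79% − 4.74%) / (1.54 − 0.32) = 7.05% / 1.22 = 5.7787%
R_f (intercept) = 4.74% − 0.32 × 5.7787% = 2.8908%
E(R_Ashcombe) = R_f + β × MRP = 2.8908% + -0.07 × 5.7787% = 2.49%

2.49%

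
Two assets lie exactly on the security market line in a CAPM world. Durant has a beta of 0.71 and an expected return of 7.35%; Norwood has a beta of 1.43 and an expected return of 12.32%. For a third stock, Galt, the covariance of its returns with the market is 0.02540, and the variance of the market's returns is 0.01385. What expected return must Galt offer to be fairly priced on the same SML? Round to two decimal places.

15.11%

MRP = (12.32% − 7.35%) / (1.43 − 0.71) = 6.9028%
R_f = 7.35% − 0.71 × 6.9028% = 2.4490%
β_Galt = Cov / Var(R_m) = 0.02540 / 0.01385 = 1.8339
E(R_Galt) = R_f + β × MRP = 2.4490% + 1.8339 × 6.9028% = 15.11%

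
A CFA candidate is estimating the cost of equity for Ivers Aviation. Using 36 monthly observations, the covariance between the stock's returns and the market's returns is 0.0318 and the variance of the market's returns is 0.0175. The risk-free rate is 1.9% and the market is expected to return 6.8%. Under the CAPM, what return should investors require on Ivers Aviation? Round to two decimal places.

β = Cov(R_i, R_m) / Var(R_m) = 0.0318 / 0.0175 = 1.8171
MRP = 6.8% − 1.9% = 4.90%
E(R) = R_f + β × MRP = 1.9% + 1.8171 × 4.9% = 10.80%

10.80%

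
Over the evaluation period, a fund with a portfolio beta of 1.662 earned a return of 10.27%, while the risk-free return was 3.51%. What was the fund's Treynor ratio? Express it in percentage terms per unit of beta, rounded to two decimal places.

4.07%

Treynor = (R_P − R_f) / β_P = (10.27% − 3.51%) / 1.6620 = 6.76% / 1.6620 = 4.07%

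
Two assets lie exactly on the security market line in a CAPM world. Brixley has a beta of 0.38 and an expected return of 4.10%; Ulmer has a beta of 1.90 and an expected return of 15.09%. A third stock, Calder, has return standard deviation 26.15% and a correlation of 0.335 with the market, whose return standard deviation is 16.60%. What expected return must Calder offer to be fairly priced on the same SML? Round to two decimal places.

MRP = (15.09% − 4.10%) / (1.90 − 0.38) = 7.2303%
R_f = 4.10% − 0.38 × 7.2303% = 1.3525%
β_Calder = ρ·σ_i/σ_m = 0.335 × 26.15 / 16.60 = 0.5277
E(R_Calder) = R_f + β × MRP = 1.3525% + 0.5277 × 7.2303% = 5.17%

5.17%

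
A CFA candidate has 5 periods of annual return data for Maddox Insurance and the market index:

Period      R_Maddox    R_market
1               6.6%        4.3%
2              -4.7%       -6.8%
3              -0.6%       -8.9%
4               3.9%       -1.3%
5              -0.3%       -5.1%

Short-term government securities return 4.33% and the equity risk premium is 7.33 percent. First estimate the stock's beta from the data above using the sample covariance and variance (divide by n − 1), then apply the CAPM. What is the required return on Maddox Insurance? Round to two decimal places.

9.72%

Mean R_i = (6.6 − 4.7 − 0.6 + 3.9 − 0.3) / 5 = 0.9800%
Mean R_m = (4.3 − 6.8 − 8.9 − 1.3 − 5.1) / 5 = -3.5600%
Σ(R_i − R̄_i)(R_m − R̄_m) = 79.5840  ⇒  Cov = 79.5840 / 4 = 19.8960
Σ(R_m − R̄_m)² = 108.2720  ⇒  Var(R_m) = 108.2720 / 4 = 27.0680
β = Cov / Var(R_m) = 19.8960 / 27.0680 = 0.7350
E(R) = R_f + β × MRP = 4.33% + 0.7350 × 7.33% = 9.72%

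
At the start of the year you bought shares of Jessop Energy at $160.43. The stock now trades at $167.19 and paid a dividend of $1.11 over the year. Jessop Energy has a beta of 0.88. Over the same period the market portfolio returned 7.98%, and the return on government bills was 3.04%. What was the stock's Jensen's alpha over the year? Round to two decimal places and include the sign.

-2.48%

Realised HPR = (P1 + D1 − P0) / P0 = (167.19 + 1.11 − 160.43) / 160.43 = 7.87 / 160.43 = 4.9056%
MRP = 7.98% − 3.04% = 4.94%
CAPM required = R_f + β·MRP = 3.04% + 0.88 × 4.94% = 7.3872%
α = realised − required = 4.9056% − 7.3872% = -2.48%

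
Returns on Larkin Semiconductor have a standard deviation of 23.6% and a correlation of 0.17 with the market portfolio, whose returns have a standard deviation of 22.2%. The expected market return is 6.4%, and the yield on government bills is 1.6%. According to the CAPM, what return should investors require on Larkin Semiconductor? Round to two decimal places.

β = ρ × σ_i / σ_m = 0.17 × 23.6% / 22.2% = 0.1807
MRP = 6.4% − 1.6% = 4.80%
E(R) = 1.6% + 0.1807 × 4.8% = 2.47%

2.47%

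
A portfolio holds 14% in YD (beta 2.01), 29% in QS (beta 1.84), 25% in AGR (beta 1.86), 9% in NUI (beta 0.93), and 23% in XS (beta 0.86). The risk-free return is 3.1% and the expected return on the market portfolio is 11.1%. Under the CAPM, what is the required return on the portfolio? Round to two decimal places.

15.59%

β_P = Σ w_i β_i = 0.14×2.01 + 0.29×1.84 + 0.25×1.86 + 0.09×0.93 + 0.23×0.86 = 1.5615
MRP = 11.1% − 3.1% = 8.00%
E(R_P) = R_f + β_P × MRP = 3.1% + 1.5615 × 8.0% = 15.59%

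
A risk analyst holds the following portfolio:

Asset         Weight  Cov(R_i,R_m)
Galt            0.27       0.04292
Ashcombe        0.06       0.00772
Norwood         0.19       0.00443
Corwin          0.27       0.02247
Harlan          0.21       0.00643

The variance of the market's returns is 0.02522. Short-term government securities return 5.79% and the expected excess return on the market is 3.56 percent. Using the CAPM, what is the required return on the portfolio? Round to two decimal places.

8.66%

β_Galt = 0.04292 / 0.02522 = 1.7018
β_Ashcombe = 0.00772 / 0.02522 = 0.3061
β_Norwood = 0.00443 / 0.02522 = 0.1757
β_Corwin = 0.02247 / 0.02522 = 0.8910
β_Harlan = 0.00643 / 0.02522 = 0.2550
β_P = Σ w_i β_i = 0.27×1.7018 + 0.06×0.3061 + 0.19×0.1757 + 0.27×0.8910 + 0.21×0.2550 = 0.8054
E(R_P) = R_f + β_P × MRP = 5.79% + 0.8054 × 3.56% = 8.66%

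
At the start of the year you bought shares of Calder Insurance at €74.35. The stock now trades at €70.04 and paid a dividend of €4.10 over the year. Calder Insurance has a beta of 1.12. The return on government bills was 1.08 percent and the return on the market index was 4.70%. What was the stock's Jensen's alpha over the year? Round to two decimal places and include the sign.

-5.42%

Realised HPR = (P1 + D1 − P0) / P0 = (70.04 + 4.10 − 74.35) / 74.35 = -0.21 / 74.35 = -0.2824%
MRP = 4.70% − 1.08% = 3.62%
CAPM required = R_f + β·MRP = 1.08% + 1.12 × 3.62% = 5.1344%
α = realised − required = -0.2824% − 5.1344% = -5.42%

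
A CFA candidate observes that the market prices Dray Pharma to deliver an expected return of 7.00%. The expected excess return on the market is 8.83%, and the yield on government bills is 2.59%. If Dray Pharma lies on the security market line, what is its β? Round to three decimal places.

0.499

β = (E(R) − R_f) / MRP = (7.00% − 2.59%) / 8.83% = 4.41% / 8.83% = 0.499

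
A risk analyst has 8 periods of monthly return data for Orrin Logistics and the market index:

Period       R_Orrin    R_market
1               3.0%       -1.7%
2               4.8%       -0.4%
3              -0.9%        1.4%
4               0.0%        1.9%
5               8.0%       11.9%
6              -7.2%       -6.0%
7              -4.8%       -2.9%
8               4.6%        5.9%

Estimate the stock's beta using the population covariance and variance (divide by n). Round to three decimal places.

0.746

Mean R_i = (3.0 + 4.8 − 0.9 + 0.0 + 8.0 − 7.2 − 4.8 + 4.6) / 8 = 0.9375%
Mean R_m = (-1.7 − 0.4 + 1.4 + 1.9 + 11.9 − 6.0 − 2.9 + 5.9) / 8 = 1.2625%
Σ(R_i − R̄_i)(R_m − R̄_m) = 161.7113  ⇒  Cov = 161.7113 / 8 = 20.2139
Σ(R_m − R̄_m)² = 216.6988  ⇒  Var(R_m) = 216.6988 / 8 = 27.0874
β = Cov / Var(R_m) = 20.2139 / 27.0874 = 0.7462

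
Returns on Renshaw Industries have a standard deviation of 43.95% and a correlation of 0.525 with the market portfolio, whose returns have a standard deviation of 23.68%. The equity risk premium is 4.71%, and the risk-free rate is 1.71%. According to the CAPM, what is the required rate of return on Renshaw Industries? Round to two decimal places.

β = ρ × σ_i / σ_m = 0.525 × 43.95% / 23.68% = 0.9744
E(R) = 1.71% + 0.9744 × 4.71% = 6.30%

6.30%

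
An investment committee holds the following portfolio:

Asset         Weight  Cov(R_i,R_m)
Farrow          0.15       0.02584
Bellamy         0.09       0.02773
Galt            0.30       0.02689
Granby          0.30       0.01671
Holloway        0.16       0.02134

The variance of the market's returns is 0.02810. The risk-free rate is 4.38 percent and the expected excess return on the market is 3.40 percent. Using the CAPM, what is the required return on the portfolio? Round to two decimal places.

β_Farrow = 0.02584 / 0.02810 = 0.9196
β_Bellamy = 0.02773 / 0.02810 = 0.9868
β_Galt = 0.02689 / 0.02810 = 0.9569
β_Granby = 0.01671 / 0.02810 = 0.5947
β_Holloway = 0.02134 / 0.02810 = 0.7594
β_P = Σ w_i β_i = 0.15×0.9196 + 0.09×0.9868 + 0.30×0.9569 + 0.30×0.5947 + 0.16×0.7594 = 0.8137
E(R_P) = R_f + β_P × MRP = 4.38% + 0.8137 × 3.40% = 7.15%

7.15%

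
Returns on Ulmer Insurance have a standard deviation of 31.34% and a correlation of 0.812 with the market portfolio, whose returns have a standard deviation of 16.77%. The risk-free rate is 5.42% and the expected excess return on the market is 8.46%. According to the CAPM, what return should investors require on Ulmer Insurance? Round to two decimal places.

β = ρ × σ_i / σ_m = 0.812 × 31.34% / 16.77% = 1.5175
E(R) = 5.42% + 1.5175 × 8.46% = 18.26%

18.26%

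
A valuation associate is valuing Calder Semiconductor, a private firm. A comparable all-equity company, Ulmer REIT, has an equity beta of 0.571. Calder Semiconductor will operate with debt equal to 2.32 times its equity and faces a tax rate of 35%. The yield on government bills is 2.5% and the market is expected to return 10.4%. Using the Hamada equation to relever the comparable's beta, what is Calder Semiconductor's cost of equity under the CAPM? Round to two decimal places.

13.81%

β_L = β_U × [1 + (1 − t)(D/E)] = 0.571 × [1 + (1 − 0.35) × 2.32]
    = 0.571 × [1 + 0.65 × 2.32] = 0.571 × 2.5080 = 1.4321
MRP = 10.4% − 2.5% = 7.90%
E(R) = R_f + β_L × MRP = 2.5% + 1.4321 × 7.9% = 13.81%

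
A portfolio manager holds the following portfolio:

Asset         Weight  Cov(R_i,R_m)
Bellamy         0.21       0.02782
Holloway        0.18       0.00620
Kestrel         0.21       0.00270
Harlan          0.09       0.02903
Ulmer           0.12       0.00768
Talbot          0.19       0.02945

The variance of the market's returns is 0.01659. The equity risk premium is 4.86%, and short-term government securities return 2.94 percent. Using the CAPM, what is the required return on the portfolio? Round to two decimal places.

7.82%

β_Bellamy = 0.02782 / 0.01659 = 1.6769
β_Holloway = 0.00620 / 0.01659 = 0.3737
β_Kestrel = 0.00270 / 0.01659 = 0.1627
β_Harlan = 0.02903 / 0.01659 = 1.7498
β_Ulmer = 0.00768 / 0.01659 = 0.4629
β_Talbot = 0.02945 / 0.01659 = 1.7752
β_P = Σ w_i β_i = 0.21×1.6769 + 0.18×0.3737 + 0.21×0.1627 + 0.09×1.7498 + 0.12×0.4629 + 0.19×1.7752 = 1.0039
E(R_P) = R_f + β_P × MRP = 2.94% + 1.0039 × 4.86% = 7.82%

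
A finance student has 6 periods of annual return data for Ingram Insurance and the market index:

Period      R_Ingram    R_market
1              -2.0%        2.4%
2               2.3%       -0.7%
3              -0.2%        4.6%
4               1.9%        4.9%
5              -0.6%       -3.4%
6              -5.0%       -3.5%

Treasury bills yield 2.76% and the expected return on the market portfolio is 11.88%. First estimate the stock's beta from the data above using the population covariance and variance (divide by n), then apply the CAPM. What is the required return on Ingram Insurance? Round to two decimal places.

Mean R_i = (-2.0 + 2.3 − 0.2 + 1.9 − 0.6 − 5.0) / 6 = -0.6000%
Mean R_m = (2.4 − 0.7 + 4.6 + 4.9 − 3.4 − 3.5) / 6 = 0.7167%
Σ(R_i − R̄_i)(R_m − R̄_m) = 24.1000  ⇒  Cov = 24.1000 / 6 = 4.0167
Σ(R_m − R̄_m)² = 72.1483  ⇒  Var(R_m) = 72.1483 / 6 = 12.0247
β = Cov / Var(R_m) = 4.0167 / 12.0247 = 0.3340
MRP = 11.88% − 2.76% = 9.12%
E(R) = R_f + β × MRP = 2.76% + 0.3340 × 9.12% = 5.81%

5.81%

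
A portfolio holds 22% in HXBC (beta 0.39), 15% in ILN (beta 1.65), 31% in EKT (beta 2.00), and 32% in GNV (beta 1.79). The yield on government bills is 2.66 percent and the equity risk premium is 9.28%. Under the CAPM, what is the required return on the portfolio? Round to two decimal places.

β_P = Σ w_i β_i = 0.22×0.39 + 0.15×1.65 + 0.31×2.00 + 0.32×1.79 = 1.5261
E(R_P) = R_f + β_P × MRP = 2.66% + 1.5261 × 9.28% = 16.82%

16.82%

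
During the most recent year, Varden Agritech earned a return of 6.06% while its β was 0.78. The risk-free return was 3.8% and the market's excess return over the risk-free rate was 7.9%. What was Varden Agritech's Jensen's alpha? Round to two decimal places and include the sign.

-3.90%

CAPM benchmark = R_f + β(R_m − R_f) = 3.8% + 0.78 × 7.9% = 9.9620%
α = actual − benchmark = 6.06% − 9.9620% = -3.90%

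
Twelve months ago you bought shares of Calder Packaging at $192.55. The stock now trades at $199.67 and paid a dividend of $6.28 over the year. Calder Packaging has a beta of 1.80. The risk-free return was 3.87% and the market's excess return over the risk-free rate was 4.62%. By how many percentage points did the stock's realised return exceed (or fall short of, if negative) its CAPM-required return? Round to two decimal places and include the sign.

Realised HPR = (P1 + D1 − P0) / P0 = (199.67 + 6.28 − 192.55) / 192.55 = 13.40 / 192.55 = 6.9592%
CAPM required = R_f + β·MRP = 3.87% + 1.80 × 4.62% = 12.1860%
α = realised − required = 6.9592% − 12.1860% = -5.23%

-5.23%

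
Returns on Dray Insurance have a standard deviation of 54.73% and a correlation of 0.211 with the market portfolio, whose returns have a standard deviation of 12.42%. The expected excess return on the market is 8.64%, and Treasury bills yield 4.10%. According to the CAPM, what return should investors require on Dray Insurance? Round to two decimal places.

12.13%

β = ρ × σ_i / σ_m = 0.211 × 54.73% / 12.42% = 0.9298
E(R) = 4.10% + 0.9298 × 8.64% = 12.13%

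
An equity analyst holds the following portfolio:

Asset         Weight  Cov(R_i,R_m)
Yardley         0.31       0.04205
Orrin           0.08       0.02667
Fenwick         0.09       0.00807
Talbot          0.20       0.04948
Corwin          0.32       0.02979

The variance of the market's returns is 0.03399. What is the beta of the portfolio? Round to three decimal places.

1.039

β_Yardley = 0.04205 / 0.03399 = 1.2371
β_Orrin = 0.02667 / 0.03399 = 0.7846
β_Fenwick = 0.00807 / 0.03399 = 0.2374
β_Talbot = 0.04948 / 0.03399 = 1.4557
β_Corwin = 0.02979 / 0.03399 = 0.8764
β_P = Σ w_i β_i = 0.31×1.2371 + 0.08×0.7846 + 0.09×0.2374 + 0.20×1.4557 + 0.32×0.8764 = 1.0392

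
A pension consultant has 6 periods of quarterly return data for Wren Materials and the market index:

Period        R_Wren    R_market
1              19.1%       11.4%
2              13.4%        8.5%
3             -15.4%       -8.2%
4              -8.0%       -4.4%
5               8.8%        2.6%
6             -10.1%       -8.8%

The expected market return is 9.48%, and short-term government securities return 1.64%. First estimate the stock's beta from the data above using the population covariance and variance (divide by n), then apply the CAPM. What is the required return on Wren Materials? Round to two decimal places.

14.33%

Mean R_i = (19.1 + 13.4 − 15.4 − 8.0 + 8.8 − 10.1) / 6 = 1.3000%
Mean R_m = (11.4 + 8.5 − 8.2 − 4.4 + 2.6 − 8.8) / 6 = 0.1833%
Σ(R_i − R̄_i)(R_m − R̄_m) = 603.4500  ⇒  Cov = 603.4500 / 6 = 100.5750
Σ(R_m − R̄_m)² = 372.8083  ⇒  Var(R_m) = 372.8083 / 6 = 62.1347
β = Cov / Var(R_m) = 100.5750 / 62.1347 = 1.6187
MRP = 9.48% − 1.64% = 7.84%
E(R) = R_f + β × MRP = 1.64% + 1.6187 × 7.84% = 14.33%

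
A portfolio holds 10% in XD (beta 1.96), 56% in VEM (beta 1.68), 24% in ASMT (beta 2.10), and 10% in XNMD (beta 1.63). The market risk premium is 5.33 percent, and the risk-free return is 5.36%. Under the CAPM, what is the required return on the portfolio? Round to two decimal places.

β_P = Σ w_i β_i = 0.10×1.96 + 0.56×1.68 + 0.24×2.10 + 0.10×1.63 = 1.8038
E(R_P) = R_f + β_P × MRP = 5.36% + 1.8038 × 5.33% = 14.97%

14.97%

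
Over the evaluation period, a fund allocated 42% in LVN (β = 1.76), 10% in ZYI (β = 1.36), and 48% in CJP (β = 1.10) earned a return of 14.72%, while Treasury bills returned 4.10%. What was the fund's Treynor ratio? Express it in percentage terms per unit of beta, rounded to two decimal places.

β_P = 0.42×1.76 + 0.10×1.36 + 0.48×1.10 = 1.4032
Treynor = (R_P − R_f) / β_P = (14.72% − 4.10%) / 1.4032 = 10.62% / 1.4032 = 7.57%

7.57%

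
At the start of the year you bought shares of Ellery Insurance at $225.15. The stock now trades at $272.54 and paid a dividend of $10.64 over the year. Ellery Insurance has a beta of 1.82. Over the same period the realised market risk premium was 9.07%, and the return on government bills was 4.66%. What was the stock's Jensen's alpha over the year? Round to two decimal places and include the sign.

+4.61%

Realised HPR = (P1 + D1 − P0) / P0 = (272.54 + 10.64 − 225.15) / 225.15 = 58.03 / 225.15 = 25.7739%
CAPM required = R_f + β·MRP = 4.66% + 1.82 × 9.07% = 21.1674%
α = realised − required = 25.7739% − 21.1674% = +4.61%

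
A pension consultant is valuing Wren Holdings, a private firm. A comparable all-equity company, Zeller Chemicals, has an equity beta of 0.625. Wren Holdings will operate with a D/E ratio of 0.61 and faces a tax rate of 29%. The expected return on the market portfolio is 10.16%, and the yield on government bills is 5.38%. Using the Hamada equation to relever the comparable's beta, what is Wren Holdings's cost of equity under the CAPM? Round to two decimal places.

9.66%

β_L = β_U × [1 + (1 − t)(D/E)] = 0.625 × [1 + (1 − 0.29) × 0.61]
    = 0.625 × [1 + 0.71 × 0.61] = 0.625 × 1.4331 = 0.8957
MRP = 10.16% − 5.38% = 4.78%
E(R) = R_f + β_L × MRP = 5.38% + 0.8957 × 4.78% = 9.66%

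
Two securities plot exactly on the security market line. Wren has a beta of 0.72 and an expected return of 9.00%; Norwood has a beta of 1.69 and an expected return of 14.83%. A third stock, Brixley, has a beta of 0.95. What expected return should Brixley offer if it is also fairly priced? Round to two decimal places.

10.38%

MRP (SML slope) = (14.83% − 9.00%) / (1.69 − 0.72) = 5.83% / 0.97 = 6.0103%
R_f (intercept) = 9.00% − 0.72 × 6.0103% = 4.6726%
E(R_Brixley) = R_f + β × MRP = 4.6726% + 0.95 × 6.0103% = 10.38%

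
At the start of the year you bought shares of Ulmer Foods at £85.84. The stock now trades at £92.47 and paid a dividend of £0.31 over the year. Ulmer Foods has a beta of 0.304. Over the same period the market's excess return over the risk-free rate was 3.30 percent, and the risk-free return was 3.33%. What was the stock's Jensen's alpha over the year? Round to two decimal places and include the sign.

Realised HPR = (P1 + D1 − P0) / P0 = (92.47 + 0.31 − 85.84) / 85.84 = 6.94 / 85.84 = 8.0848%
CAPM required = R_f + β·MRP = 3.33% + 0.304 × 3.30% = 4.33320%
α = realised − required = 8.0848% − 4.33320% = +3.75%

+3.75%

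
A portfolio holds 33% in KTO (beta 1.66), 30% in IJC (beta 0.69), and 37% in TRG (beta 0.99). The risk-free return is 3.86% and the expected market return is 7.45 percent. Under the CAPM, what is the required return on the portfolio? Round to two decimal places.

7.88%

β_P = Σ w_i β_i = 0.33×1.66 + 0.30×0.69 + 0.37×0.99 = 1.1211
MRP = 7.45% − 3.86% = 3.59%
E(R_P) = R_f + β_P × MRP = 3.86% + 1.1211 × 3.59% = 7.88%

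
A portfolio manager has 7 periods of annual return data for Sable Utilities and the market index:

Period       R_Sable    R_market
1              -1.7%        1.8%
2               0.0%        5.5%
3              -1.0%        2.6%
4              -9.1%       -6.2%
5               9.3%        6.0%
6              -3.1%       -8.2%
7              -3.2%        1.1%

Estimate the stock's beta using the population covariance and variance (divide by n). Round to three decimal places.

0.723

Mean R_i = (-1.7 + 0.0 − 1.0 − 9.1 + 9.3 − 3.1 − 3.2) / 7 = -1.2571%
Mean R_m = (1.8 + 5.5 + 2.6 − 6.2 + 6.0 − 8.2 + 1.1) / 7 = 0.3714%
Σ(R_i − R̄_i)(R_m − R̄_m) = 131.7286  ⇒  Cov = 131.7286 / 7 = 18.8184
Σ(R_m − R̄_m)² = 182.1743  ⇒  Var(R_m) = 182.1743 / 7 = 26.0249
β = Cov / Var(R_m) = 18.8184 / 26.0249 = 0.7231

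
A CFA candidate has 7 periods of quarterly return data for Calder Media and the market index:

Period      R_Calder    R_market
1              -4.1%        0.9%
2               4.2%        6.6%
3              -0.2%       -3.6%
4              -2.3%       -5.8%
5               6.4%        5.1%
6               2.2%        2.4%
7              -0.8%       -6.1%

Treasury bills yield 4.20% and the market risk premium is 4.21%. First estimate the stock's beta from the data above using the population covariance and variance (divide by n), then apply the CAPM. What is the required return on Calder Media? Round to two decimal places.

Mean R_i = (-4.1 + 4.2 − 0.2 − 2.3 + 6.4 + 2.2 − 0.8) / 7 = 0.7714%
Mean R_m = (0.9 + 6.6 − 3.6 − 5.8 + 5.1 + 2.4 − 6.1) / 7 = -0.0714%
Σ(R_i − R̄_i)(R_m − R̄_m) = 81.2757  ⇒  Cov = 81.2757 / 7 = 11.6108
Σ(R_m − R̄_m)² = 159.9143  ⇒  Var(R_m) = 159.9143 / 7 = 22.8449
β = Cov / Var(R_m) = 11.6108 / 22.8449 = 0.5082
E(R) = R_f + β × MRP = 4.20% + 0.5082 × 4.21% = 6.34%

6.34%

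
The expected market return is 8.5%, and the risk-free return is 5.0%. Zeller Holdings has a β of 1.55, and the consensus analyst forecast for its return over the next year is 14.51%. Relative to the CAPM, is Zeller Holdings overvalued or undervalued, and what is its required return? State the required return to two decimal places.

MRP = 8.5% − 5.0% = 3.50%
Required return = R_f + β·MRP = 5.0% + 1.55 × 3.5% = 10.43%
Forecast 14.51% > required 10.43% → the stock plots above the SML → undervalued.

Undervalued; required return 10.43%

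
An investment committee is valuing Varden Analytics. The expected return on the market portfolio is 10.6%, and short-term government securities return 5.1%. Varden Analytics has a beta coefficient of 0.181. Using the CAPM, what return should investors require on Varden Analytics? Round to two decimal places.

Market risk premium = E(R_m) − R_f = 10.6% − 5.1% = 5.50%
E(R) = R_f + β × MRP = 5.1% + 0.181 × 5.5% = 6.10%

6.10%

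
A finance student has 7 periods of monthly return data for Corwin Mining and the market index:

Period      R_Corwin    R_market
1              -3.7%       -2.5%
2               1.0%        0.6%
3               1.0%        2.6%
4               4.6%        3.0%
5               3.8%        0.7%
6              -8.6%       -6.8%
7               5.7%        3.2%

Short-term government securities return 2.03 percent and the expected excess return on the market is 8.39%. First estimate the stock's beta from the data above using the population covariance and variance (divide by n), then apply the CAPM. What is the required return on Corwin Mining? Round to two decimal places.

13.17%

Mean R_i = (-3.7 + 1.0 + 1.0 + 4.6 + 3.8 − 8.6 + 5.7) / 7 = 0.5429%
Mean R_m = (-2.5 + 0.6 + 2.6 + 3.0 + 0.7 − 6.8 + 3.2) / 7 = 0.1143%
Σ(R_i − R̄_i)(R_m − R̄_m) = 105.1957  ⇒  Cov = 105.1957 / 7 = 15.0280
Σ(R_m − R̄_m)² = 79.2486  ⇒  Var(R_m) = 79.2486 / 7 = 11.3212
β = Cov / Var(R_m) = 15.0280 / 11.3212 = 1.3274
E(R) = R_f + β × MRP = 2.03% + 1.3274 × 8.39% = 13.17%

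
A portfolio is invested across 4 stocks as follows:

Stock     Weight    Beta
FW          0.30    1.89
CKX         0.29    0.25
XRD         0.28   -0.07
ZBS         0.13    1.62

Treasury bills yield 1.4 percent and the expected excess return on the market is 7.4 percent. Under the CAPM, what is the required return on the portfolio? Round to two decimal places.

7.55%

β_P = Σ w_i β_i = 0.30×1.89 + 0.29×0.25 + 0.28×-0.07 + 0.13×1.62 = 0.8305
E(R_P) = R_f + β_P × MRP = 1.4% + 0.8305 × 7.4% = 7.55%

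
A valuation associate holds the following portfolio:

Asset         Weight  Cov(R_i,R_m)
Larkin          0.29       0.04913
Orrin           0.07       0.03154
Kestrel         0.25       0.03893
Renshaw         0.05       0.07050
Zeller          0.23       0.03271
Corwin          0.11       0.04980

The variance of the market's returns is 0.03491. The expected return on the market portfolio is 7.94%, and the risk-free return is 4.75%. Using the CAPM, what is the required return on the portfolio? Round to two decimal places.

β_Larkin = 0.04913 / 0.03491 = 1.4073
β_Orrin = 0.03154 / 0.03491 = 0.9035
β_Kestrel = 0.03893 / 0.03491 = 1.1152
β_Renshaw = 0.07050 / 0.03491 = 2.0195
β_Zeller = 0.03271 / 0.03491 = 0.9370
β_Corwin = 0.04980 / 0.03491 = 1.4265
β_P = Σ w_i β_i = 0.29×1.4073 + 0.07×0.9035 + 0.25×1.1152 + 0.05×2.0195 + 0.23×0.9370 + 0.11×1.4265 = 1.2236
MRP = 7.94% − 4.75% = 3.19%
E(R_P) = R_f + β_P × MRP = 4.75% + 1.2236 × 3.19% = 8.65%

8.65%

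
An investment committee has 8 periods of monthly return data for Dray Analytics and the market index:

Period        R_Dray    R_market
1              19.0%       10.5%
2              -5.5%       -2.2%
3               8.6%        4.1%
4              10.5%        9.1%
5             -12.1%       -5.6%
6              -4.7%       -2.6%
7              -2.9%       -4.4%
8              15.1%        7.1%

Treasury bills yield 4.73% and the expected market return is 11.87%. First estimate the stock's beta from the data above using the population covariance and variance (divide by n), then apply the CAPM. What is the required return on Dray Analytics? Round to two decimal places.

16.68%

Mean R_i = (19.0 − 5.5 + 8.6 + 10.5 − 12.1 − 4.7 − 2.9 + 15.1) / 8 = 3.5000%
Mean R_m = (10.5 − 2.2 + 4.1 + 9.1 − 5.6 − 2.6 − 4.4 + 7.1) / 8 = 2.0000%
Σ(R_i − R̄_i)(R_m − R̄_m) = 486.3600  ⇒  Cov = 486.3600 / 8 = 60.7950
Σ(R_m − R̄_m)² = 290.6000  ⇒  Var(R_m) = 290.6000 / 8 = 36.3250
β = Cov / Var(R_m) = 60.7950 / 36.3250 = 1.6736
MRP = 11.87% − 4.73% = 7.14%
E(R) = R_f + β × MRP = 4.73% + 1.6736 × 7.14% = 16.68%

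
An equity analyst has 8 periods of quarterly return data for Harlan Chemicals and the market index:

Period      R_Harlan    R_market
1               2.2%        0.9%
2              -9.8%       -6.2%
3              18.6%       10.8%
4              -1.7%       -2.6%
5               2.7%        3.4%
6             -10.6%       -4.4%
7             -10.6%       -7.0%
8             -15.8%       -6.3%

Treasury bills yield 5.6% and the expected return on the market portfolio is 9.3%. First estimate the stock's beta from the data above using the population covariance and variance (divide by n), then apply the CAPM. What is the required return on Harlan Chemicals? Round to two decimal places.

Mean R_i = (2.2 − 9.8 + 18.6 − 1.7 + 2.7 − 10.6 − 10.6 − 15.8) / 8 = -3.1250%
Mean R_m = (0.9 − 6.2 + 10.8 − 2.6 + 3.4 − 4.4 − 7.0 − 6.3) / 8 = -1.4250%
Σ(R_i − R̄_i)(R_m − R̄_m) = 461.9750  ⇒  Cov = 461.9750 / 8 = 57.7469
Σ(R_m − R̄_m)² = 266.0150  ⇒  Var(R_m) = 266.0150 / 8 = 33.2519
β = Cov / Var(R_m) = 57.7469 / 33.2519 = 1.7366
MRP = 9.3% − 5.6% = 3.70%
E(R) = R_f + β × MRP = 5.6% + 1.7366 × 3.7% = 12.03%

12.03%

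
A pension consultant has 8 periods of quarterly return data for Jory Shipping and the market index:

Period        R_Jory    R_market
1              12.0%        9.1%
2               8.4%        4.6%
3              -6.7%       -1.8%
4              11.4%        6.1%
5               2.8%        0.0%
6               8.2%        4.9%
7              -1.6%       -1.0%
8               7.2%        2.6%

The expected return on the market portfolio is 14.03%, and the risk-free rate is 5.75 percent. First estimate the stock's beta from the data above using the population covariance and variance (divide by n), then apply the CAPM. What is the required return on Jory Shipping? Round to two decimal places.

19.03%

Mean R_i = (12.0 + 8.4 − 6.7 + 11.4 + 2.8 + 8.2 − 1.6 + 7.2) / 8 = 5.2125%
Mean R_m = (9.1 + 4.6 − 1.8 + 6.1 + 0.0 + 4.9 − 1.0 + 2.6) / 8 = 3.0625%
Σ(R_i − R̄_i)(R_m − R̄_m) = 162.2338  ⇒  Cov = 162.2338 / 8 = 20.2792
Σ(R_m − R̄_m)² = 101.1588  ⇒  Var(R_m) = 101.1588 / 8 = 12.6449
β = Cov / Var(R_m) = 20.2792 / 12.6449 = 1.6037
MRP = 14.03% − 5.75% = 8.28%
E(R) = R_f + β × MRP = 5.75% + 1.6037 × 8.28% = 19.03%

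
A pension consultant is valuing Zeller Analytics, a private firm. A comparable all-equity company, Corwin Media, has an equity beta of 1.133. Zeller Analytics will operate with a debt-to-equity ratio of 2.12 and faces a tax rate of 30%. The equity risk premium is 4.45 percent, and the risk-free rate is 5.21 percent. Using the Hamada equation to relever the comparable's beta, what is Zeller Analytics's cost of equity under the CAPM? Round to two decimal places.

17.73%

β_L = β_U × [1 + (1 − t)(D/E)] = 1.133 × [1 + (1 − 0.30) × 2.12]
    = 1.133 × [1 + 0.70 × 2.12] = 1.133 × 2.4840 = 2.8144
E(R) = R_f + β_L × MRP = 5.21% + 2.8144 × 4.45% = 17.73%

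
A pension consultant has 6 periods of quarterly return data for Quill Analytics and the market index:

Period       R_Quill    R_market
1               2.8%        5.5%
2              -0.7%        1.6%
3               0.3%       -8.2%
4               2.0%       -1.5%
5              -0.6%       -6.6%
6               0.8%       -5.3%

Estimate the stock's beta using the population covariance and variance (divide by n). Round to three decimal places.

Mean R_i = (2.8 − 0.7 + 0.3 + 2.0 − 0.6 + 0.8) / 6 = 0.7667%
Mean R_m = (5.5 + 1.6 − 8.2 − 1.5 − 6.6 − 5.3) / 6 = -2.4167%
Σ(R_i − R̄_i)(R_m − R̄_m) = 19.6567  ⇒  Cov = 19.6567 / 6 = 3.2761
Σ(R_m − R̄_m)² = 138.9083  ⇒  Var(R_m) = 138.9083 / 6 = 23.1514
β = Cov / Var(R_m) = 3.2761 / 23.1514 = 0.1415

0.142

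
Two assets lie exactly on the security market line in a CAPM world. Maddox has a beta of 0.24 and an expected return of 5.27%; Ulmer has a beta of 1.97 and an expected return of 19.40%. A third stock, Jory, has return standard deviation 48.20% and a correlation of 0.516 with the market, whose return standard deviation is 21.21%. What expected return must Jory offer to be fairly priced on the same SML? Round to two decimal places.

12.89%

MRP = (19.40% − 5.27%) / (1.97 − 0.24) = 8.1676%
R_f = 5.27% − 0.24 × 8.1676% = 3.3098%
β_Jory = ρ·σ_i/σ_m = 0.516 × 48.20 / 21.21 = 1.1726
E(R_Jory) = R_f + β × MRP = 3.3098% + 1.1726 × 8.1676% = 12.89%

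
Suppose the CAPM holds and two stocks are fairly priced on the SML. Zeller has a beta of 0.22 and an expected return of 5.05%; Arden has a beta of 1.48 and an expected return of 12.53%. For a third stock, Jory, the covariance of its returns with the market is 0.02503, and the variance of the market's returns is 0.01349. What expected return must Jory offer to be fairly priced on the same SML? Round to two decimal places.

14.76%

MRP = (12.53% − 5.05%) / (1.48 − 0.22) = 5.9365%
R_f = 5.05% − 0.22 × 5.9365% = 3.7440%
β_Jory = Cov / Var(R_m) = 0.02503 / 0.01349 = 1.8554
E(R_Jory) = R_f + β × MRP = 3.7440% + 1.8554 × 5.9365% = 14.76%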